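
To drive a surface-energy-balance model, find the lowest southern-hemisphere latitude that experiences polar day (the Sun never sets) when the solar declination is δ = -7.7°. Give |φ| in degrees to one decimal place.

Polar day requires cos H₀ = −tan φ tan δ ≤ −1, i.e. tan φ tan δ ≥ 1.
The boundary is |tan φ| · |tan δ| = 1, so |φ| = 90° − |δ| = 90° − 7.7° = 82.3° in the southern hemisphere.

|φ| = 82.3°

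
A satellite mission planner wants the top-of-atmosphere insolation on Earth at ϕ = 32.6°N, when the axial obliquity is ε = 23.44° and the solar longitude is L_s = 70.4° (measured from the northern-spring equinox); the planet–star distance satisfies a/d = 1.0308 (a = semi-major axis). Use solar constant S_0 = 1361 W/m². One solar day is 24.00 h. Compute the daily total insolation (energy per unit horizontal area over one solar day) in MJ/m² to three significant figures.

Solar declination: sin δ = sin ε · sin L_s = sin 23.44° × sin 70.4° = 0.37474, so δ = +22.008°.
cos h₀ = −tan(+32.6°) tan(+22.008°) = -0.2585, h₀ = 1.8323 rad.
Bracket: h₀ sin ϕ sin δ + cos ϕ cos δ sin h₀ = 1.8323×0.53877×0.37474 + 0.84245×0.92713×0.96601 = 0.369939 + 0.754512 = 1.124451.
Inverse-square distance factor (a/d)² = 1.0308² = 1.062549.
Q̄ = (S_0/π) × 1.062549 × [bracket] = (1361/π) × 1.062549 × 1.124451 = 517.60 W/m².
Daily total = Q̄ × 24.00 h × 3600 s/h = 517.60 × 24.00 × 3600 / 10⁶ = 44.72 MJ/m².

44.7 MJ/m²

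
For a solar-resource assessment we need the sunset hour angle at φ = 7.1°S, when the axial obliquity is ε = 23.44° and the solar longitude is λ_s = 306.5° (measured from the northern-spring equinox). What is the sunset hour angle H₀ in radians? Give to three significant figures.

H₀ = 1.61 rad

Solar declination: sin δ = sin ε · sin λ_s = sin 23.44° × sin 306.5° = -0.31977, so δ = -18.649°.
cos H₀ = −tan φ · tan δ = −tan(-7.1°) × tan(-18.649°) = -0.0420, so H₀ = 1.6128 rad = 92.41°.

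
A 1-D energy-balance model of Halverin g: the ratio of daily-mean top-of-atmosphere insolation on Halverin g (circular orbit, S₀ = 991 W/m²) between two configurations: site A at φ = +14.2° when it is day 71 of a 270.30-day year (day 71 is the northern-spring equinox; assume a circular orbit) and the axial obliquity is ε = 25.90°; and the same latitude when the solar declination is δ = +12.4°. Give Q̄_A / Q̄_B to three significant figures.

— Configuration A (φ=+14.2°):
Solar longitude: λ_s = 360° × (71 − 71)/270.30 = 0.000°.
sin δ = sin 25.90° × sin 0.000° = 0.00000, so δ = +0.000°.
cos H₀ = −tan(+14.2°) tan(+0.000°) = -0.0000, H₀ = 1.5708 rad.
Bracket: H₀ sin φ sin δ + cos φ cos δ sin H₀ = 1.5708×0.24531×0.00000 + 0.96945×1.00000×1.00000 = 0.000000 + 0.969450 = 0.969450.
Q̄ = (S₀/π) × [bracket] = (991/π) × 0.969450 = 305.81 W/m².
— Configuration B (φ=+14.2°):
cos H₀ = −tan(+14.2°) tan(+12.400°) = -0.0556, H₀ = 1.6265 rad.
Bracket: H₀ sin φ sin δ + cos φ cos δ sin H₀ = 1.6265×0.24531×0.21474 + 0.96945×0.97667×0.99845 = 0.085681 + 0.945365 = 1.031046.
Q̄ = (S₀/π) × [bracket] = (991/π) × 1.031046 = 325.24 W/m².
Ratio Q̄_A / Q̄_B = 305.81 / 325.24 = 0.9403.

Q̄_A / Q̄_B ≈ 0.940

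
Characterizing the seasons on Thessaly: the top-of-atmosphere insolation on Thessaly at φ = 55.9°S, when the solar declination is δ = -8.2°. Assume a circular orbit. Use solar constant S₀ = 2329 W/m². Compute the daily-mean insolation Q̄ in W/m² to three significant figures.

Q̄ ≈ 558 W/m²

cos H₀ = −tan(-55.9°) tan(-8.200°) = -0.2128, H₀ = 1.7853 rad.
Bracket: H₀ sin φ sin δ + cos φ cos δ sin H₀ = 1.7853×-0.82806×-0.14263 + 0.56064×0.98978×0.97709 = 0.210855 + 0.542197 = 0.753052.
Q̄ = (S₀/π) × [bracket] = (2329/π) × 0.753052 = 558.3 W/m².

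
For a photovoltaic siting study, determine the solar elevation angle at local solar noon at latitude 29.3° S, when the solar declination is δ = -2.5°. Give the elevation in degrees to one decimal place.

63.2°

At local noon the hour angle is zero, so the zenith angle equals |ϕ − δ| = |-29.3° − (-2.500°)| = 26.800°.
Elevation = 90° − 26.800° = 63.2°.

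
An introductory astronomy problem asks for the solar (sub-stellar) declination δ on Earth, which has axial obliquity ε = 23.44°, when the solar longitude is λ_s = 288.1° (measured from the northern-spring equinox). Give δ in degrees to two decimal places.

sin δ = sin ε · sin λ_s = sin 23.44° × sin 288.1° = -0.378104.
δ = arcsin(-0.378104) = -22.22°.

δ = -22.22°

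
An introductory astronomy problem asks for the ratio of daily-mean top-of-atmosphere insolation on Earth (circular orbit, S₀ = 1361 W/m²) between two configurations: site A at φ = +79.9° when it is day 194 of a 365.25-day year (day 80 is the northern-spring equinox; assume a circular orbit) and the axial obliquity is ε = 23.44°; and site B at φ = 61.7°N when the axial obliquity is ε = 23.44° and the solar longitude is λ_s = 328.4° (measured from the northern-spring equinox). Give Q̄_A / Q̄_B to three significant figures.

Q̄_A / Q̄_B ≈ 5.36

— Configuration A (φ=+79.9°):
Solar longitude: λ_s = 360° × (194 − 80)/365.25 = 112.361°.
sin δ = sin 23.44° × sin 112.361° = 0.36788, so δ = +21.585°.
cos H₀ = −tan(+79.9°) tan(+21.585°) = -2.2210 ≤ −1 ⇒ polar day, H₀ = π.
Bracket: H₀ sin φ sin δ + cos φ cos δ sin H₀ = 3.1416×0.98450×0.36788 + 0.17537×0.92987×0.00000 = 1.137818 + 0.000000 = 1.137818.
Q̄ = (S₀/π) × [bracket] = (1361/π) × 1.137818 = 492.93 W/m².
— Configuration B (φ=+61.7°):
Solar declination: sin δ = sin ε · sin λ_s = sin 23.44° × sin 328.4° = -0.20844, so δ = -12.031°.
cos H₀ = −tan(+61.7°) tan(-12.031°) = 0.3958, H₀ = 1.1639 rad.
Bracket: H₀ sin φ sin δ + cos φ cos δ sin H₀ = 1.1639×0.88048×-0.20844 + 0.47409×0.97804×0.91834 = -0.213607 + 0.425815 = 0.212208.
Q̄ = (S₀/π) × [bracket] = (1361/π) × 0.212208 = 91.933 W/m².
Ratio Q̄_A / Q̄_B = 492.93 / 91.933 = 5.362.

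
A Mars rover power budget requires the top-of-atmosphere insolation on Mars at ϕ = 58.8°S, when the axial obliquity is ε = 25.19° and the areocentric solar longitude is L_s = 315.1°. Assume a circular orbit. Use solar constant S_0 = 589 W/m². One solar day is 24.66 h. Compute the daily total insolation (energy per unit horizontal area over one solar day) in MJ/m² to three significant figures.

16.1 MJ/m²

sin δ = sin 25.19° × sin 315.1° = -0.30043, so δ = -17.484°.
cos h₀ = −tan(-58.8°) tan(-17.484°) = -0.5201, h₀ = 2.1178 rad.
Bracket: h₀ sin ϕ sin δ + cos ϕ cos δ sin h₀ = 2.1178×-0.85536×-0.30043 + 0.51803×0.95380×0.85410 = 0.544223 + 0.422008 = 0.966231.
Q̄ = (S_0/π) × [bracket] = (589/π) × 0.966231 = 181.15 W/m².
Daily total = Q̄ × 24.66 h × 3600 s/h = 181.15 × 24.66 × 3600 / 10⁶ = 16.08 MJ/m².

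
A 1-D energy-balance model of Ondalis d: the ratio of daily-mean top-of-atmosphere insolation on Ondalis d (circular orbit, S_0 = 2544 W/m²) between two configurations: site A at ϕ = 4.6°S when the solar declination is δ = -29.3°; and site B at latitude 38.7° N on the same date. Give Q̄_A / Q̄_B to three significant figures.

— Configuration A (ϕ=-4.6°):
cos h₀ = −tan(-4.6°) tan(-29.300°) = -0.0452, h₀ = 1.6160 rad.
Bracket: h₀ sin ϕ sin δ + cos ϕ cos δ sin h₀ = 1.6160×-0.08020×-0.48938 + 0.99678×0.87207×0.99898 = 0.063425 + 0.868375 = 0.931800.
Q̄ = (S_0/π) × [bracket] = (2544/π) × 0.931800 = 754.55 W/m².
— Configuration B (ϕ=+38.7°):
cos h₀ = −tan(+38.7°) tan(-29.300°) = 0.4496, h₀ = 1.1045 rad.
Bracket: h₀ sin ϕ sin δ + cos ϕ cos δ sin h₀ = 1.1045×0.62524×-0.48938 + 0.78043×0.87207×0.89324 = -0.337955 + 0.607930 = 0.269975.
Q̄ = (S_0/π) × [bracket] = (2544/π) × 0.269975 = 218.62 W/m².
Ratio Q̄_A / Q̄_B = 754.55 / 218.62 = 3.451.

Q̄_A / Q̄_B ≈ 3.45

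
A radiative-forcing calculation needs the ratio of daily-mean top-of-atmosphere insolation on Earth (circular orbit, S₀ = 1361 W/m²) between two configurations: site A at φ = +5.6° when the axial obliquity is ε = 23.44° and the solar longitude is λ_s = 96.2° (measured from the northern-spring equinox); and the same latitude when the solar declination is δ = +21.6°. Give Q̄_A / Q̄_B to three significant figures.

— Configuration A (φ=+5.6°):
Solar declination: sin δ = sin ε · sin λ_s = sin 23.44° × sin 96.2° = 0.39546, so δ = +23.295°.
cos H₀ = −tan(+5.6°) tan(+23.295°) = -0.0422, H₀ = 1.6130 rad.
Bracket: H₀ sin φ sin δ + cos φ cos δ sin H₀ = 1.6130×0.09758×0.39546 + 0.99523×0.91848×0.99911 = 0.062244 + 0.913285 = 0.975529.
Q̄ = (S₀/π) × [bracket] = (1361/π) × 0.975529 = 422.62 W/m².
— Configuration B (φ=+5.6°):
cos H₀ = −tan(+5.6°) tan(+21.600°) = -0.0388, H₀ = 1.6096 rad.
Bracket: H₀ sin φ sin δ + cos φ cos δ sin H₀ = 1.6096×0.09758×0.36812 + 0.99523×0.92978×0.99925 = 0.057819 + 0.924651 = 0.982470.
Q̄ = (S₀/π) × [bracket] = (1361/π) × 0.982470 = 425.63 W/m².
Ratio Q̄_A / Q̄_B = 422.62 / 425.63 = 0.9929.

Q̄_A / Q̄_B ≈ 0.993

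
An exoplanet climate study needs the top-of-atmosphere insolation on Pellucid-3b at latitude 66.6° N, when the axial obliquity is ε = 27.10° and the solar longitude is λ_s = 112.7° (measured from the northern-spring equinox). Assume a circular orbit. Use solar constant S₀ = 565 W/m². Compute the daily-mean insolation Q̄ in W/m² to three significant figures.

Solar declination: sin δ = sin ε · sin λ_s = sin 27.10° × sin 112.7° = 0.42026, so δ = +24.851°.
cos H₀ = −tan(+66.6°) tan(+24.851°) = -1.0703 ≤ −1 ⇒ polar day, H₀ = π.
Bracket: H₀ sin φ sin δ + cos φ cos δ sin H₀ = 3.1416×0.91775×0.42026 + 0.39715×0.90740×0.00000 = 1.211695 + 0.000000 = 1.211695.
Q̄ = (S₀/π) × [bracket] = (565/π) × 1.211695 = 217.9 W/m².

Q̄ ≈ 218 W/m²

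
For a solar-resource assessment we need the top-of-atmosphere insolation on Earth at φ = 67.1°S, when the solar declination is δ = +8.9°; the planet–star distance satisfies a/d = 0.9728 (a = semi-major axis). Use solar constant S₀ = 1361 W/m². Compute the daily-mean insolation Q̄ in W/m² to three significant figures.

Q̄ ≈ 76.8 W/m²

cos H₀ = −tan(-67.1°) tan(+8.900°) = 0.3707, H₀ = 1.1910 rad.
Bracket: H₀ sin φ sin δ + cos φ cos δ sin H₀ = 1.1910×-0.92119×0.15471 + 0.38912×0.98796×0.92875 = -0.169738 + 0.357044 = 0.187306.
Inverse-square distance factor (a/d)² = 0.9728² = 0.946340.
Q̄ = (S₀/π) × 0.946340 × [bracket] = (1361/π) × 0.946340 × 0.187306 = 76.79 W/m².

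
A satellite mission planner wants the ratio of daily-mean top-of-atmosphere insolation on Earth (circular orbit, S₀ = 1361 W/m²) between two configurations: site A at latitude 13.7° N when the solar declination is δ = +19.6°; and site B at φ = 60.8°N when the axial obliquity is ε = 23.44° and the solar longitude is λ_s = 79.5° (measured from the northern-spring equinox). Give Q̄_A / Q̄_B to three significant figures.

Q̄_A / Q̄_B ≈ 0.929

— Configuration A (φ=+13.7°):
cos H₀ = −tan(+13.7°) tan(+19.600°) = -0.0868, H₀ = 1.6577 rad.
Bracket: H₀ sin φ sin δ + cos φ cos δ sin H₀ = 1.6577×0.23684×0.33545 + 0.97155×0.94206×0.99623 = 0.131701 + 0.911808 = 1.043509.
Q̄ = (S₀/π) × [bracket] = (1361/π) × 1.043509 = 452.07 W/m².
— Configuration B (φ=+60.8°):
Solar declination: sin δ = sin ε · sin λ_s = sin 23.44° × sin 79.5° = 0.39113, so δ = +23.025°.
cos H₀ = −tan(+60.8°) tan(+23.025°) = -0.7604, H₀ = 2.4348 rad.
Bracket: H₀ sin φ sin δ + cos φ cos δ sin H₀ = 2.4348×0.87292×0.39113 + 0.48786×0.92034×0.64943 = 0.831302 + 0.291592 = 1.122894.
Q̄ = (S₀/π) × [bracket] = (1361/π) × 1.122894 = 486.46 W/m².
Ratio Q̄_A / Q̄_B = 452.07 / 486.46 = 0.9293.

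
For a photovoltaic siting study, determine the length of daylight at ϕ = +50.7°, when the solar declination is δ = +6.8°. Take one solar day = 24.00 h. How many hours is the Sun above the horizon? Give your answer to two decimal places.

13.12 h

cos h₀ = −tan ϕ · tan δ = −tan(+50.7°) × tan(+6.800°) = -0.1457, so h₀ = 1.7170 rad = 98.38°.
Daylight = 2h₀/(2π) × 24.00 h = (1.7170/π) × 24.00 = 13.12 h.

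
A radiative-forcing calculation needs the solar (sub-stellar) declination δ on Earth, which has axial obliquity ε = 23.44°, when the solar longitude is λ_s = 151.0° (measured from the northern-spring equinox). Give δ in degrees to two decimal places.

sin δ = sin ε · sin λ_s = sin 23.44° × sin 151.0° = 0.192852.
δ = arcsin(0.192852) = +11.12°.

δ = +11.12°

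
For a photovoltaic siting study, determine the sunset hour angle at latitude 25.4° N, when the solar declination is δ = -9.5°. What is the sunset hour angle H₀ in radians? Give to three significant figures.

H₀ = 1.49 rad

cos H₀ = −tan φ · tan δ = −tan(+25.4°) × tan(-9.500°) = 0.0795, so H₀ = 1.4913 rad = 85.44°.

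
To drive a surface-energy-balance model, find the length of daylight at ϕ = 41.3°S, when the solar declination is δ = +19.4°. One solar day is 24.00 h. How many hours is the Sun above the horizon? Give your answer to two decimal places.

cos h₀ = −tan ϕ · tan δ = −tan(-41.3°) × tan(+19.400°) = 0.3094, so h₀ = 1.2563 rad = 71.98°.
Daylight = 2h₀/(2π) × 24.00 h = (1.2563/π) × 24.00 = 9.60 h.

9.60 h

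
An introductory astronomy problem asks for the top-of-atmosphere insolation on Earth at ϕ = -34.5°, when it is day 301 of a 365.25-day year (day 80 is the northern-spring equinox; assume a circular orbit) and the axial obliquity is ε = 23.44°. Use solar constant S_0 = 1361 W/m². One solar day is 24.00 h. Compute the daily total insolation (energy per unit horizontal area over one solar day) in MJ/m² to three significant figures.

38.5 MJ/m²

Solar longitude: L_s = 360° × (301 − 80)/365.25 = 217.823°.
sin δ = sin 23.44° × sin 217.823° = -0.24394, so δ = -14.119°.
cos h₀ = −tan(-34.5°) tan(-14.119°) = -0.1729, h₀ = 1.7445 rad.
Bracket: h₀ sin ϕ sin δ + cos ϕ cos δ sin h₀ = 1.7445×-0.56641×-0.24394 + 0.82413×0.96979×0.98494 = 0.241038 + 0.787197 = 1.028235.
Q̄ = (S_0/π) × [bracket] = (1361/π) × 1.028235 = 445.45 W/m².
Daily total = Q̄ × 24.00 h × 3600 s/h = 445.45 × 24.00 × 3600 / 10⁶ = 38.49 MJ/m².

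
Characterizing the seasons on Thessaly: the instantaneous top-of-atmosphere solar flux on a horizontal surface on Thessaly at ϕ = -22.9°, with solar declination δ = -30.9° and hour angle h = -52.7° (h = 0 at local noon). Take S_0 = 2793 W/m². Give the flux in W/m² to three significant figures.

cos θ_z = sin ϕ sin δ + cos ϕ cos δ cos h = 0.199831 + 0.478996 = 0.678827.
Flux = S_0 · cos θ_z = 2793 × 0.678827 = 1896 W/m².

1.90e+03 W/m²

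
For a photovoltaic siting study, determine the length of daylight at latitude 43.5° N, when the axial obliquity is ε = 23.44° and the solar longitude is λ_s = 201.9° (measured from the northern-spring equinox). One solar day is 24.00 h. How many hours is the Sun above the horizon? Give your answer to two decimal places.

Solar declination: sin δ = sin ε · sin λ_s = sin 23.44° × sin 201.9° = -0.14837, so δ = -8.532°.
cos H₀ = −tan φ · tan δ = −tan(+43.5°) × tan(-8.532°) = 0.1424, so H₀ = 1.4279 rad = 81.81°.
Daylight = 2H₀/(2π) × 24.00 h = (1.4279/π) × 24.00 = 10.91 h.

10.91 h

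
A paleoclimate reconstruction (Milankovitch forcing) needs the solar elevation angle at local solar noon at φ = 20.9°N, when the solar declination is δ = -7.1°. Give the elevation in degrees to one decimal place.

At local noon the hour angle is zero, so the zenith angle equals |φ − δ| = |+20.9° − (-7.100°)| = 28.000°.
Elevation = 90° − 28.000° = 62.0°.

62.0°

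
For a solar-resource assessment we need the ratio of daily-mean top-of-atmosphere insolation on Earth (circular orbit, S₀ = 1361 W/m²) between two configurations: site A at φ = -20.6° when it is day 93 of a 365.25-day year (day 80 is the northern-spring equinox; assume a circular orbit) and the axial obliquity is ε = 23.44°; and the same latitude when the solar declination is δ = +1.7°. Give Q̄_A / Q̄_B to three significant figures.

Q̄_A / Q̄_B ≈ 0.962

— Configuration A (φ=-20.6°):
Solar longitude: λ_s = 360° × (93 − 80)/365.25 = 12.813°.
sin δ = sin 23.44° × sin 12.813° = 0.08822, so δ = +5.061°.
cos H₀ = −tan(-20.6°) tan(+5.061°) = 0.0333, H₀ = 1.5375 rad.
Bracket: H₀ sin φ sin δ + cos φ cos δ sin H₀ = 1.5375×-0.35184×0.08822 + 0.93606×0.99610×0.99945 = -0.047723 + 0.931897 = 0.884174.
Q̄ = (S₀/π) × [bracket] = (1361/π) × 0.884174 = 383.04 W/m².
— Configuration B (φ=-20.6°):
cos H₀ = −tan(-20.6°) tan(+1.700°) = 0.0112, H₀ = 1.5596 rad.
Bracket: H₀ sin φ sin δ + cos φ cos δ sin H₀ = 1.5596×-0.35184×0.02967 + 0.93606×0.99956×0.99994 = -0.016281 + 0.935592 = 0.919311.
Q̄ = (S₀/π) × [bracket] = (1361/π) × 0.919311 = 398.26 W/m².
Ratio Q̄_A / Q̄_B = 383.04 / 398.26 = 0.9618.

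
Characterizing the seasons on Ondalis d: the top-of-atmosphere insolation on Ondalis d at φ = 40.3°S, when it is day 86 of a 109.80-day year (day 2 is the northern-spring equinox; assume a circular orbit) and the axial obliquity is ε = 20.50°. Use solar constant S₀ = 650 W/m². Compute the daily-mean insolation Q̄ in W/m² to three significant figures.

Solar longitude: λ_s = 360° × (86 − 2)/109.80 = 275.410°.
sin δ = sin 20.50° × sin 275.410° = -0.34865, so δ = -20.405°.
cos H₀ = −tan(-40.3°) tan(-20.405°) = -0.3155, H₀ = 1.8917 rad.
Bracket: H₀ sin φ sin δ + cos φ cos δ sin H₀ = 1.8917×-0.64679×-0.34865 + 0.76267×0.93725×0.94894 = 0.426585 + 0.678314 = 1.104899.
Q̄ = (S₀/π) × [bracket] = (650/π) × 1.104899 = 228.6 W/m².

Q̄ ≈ 229 W/m²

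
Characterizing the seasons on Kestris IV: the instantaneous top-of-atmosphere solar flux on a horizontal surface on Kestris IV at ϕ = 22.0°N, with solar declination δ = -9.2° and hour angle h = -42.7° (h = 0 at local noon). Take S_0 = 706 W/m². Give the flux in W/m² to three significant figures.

cos θ_z = sin ϕ sin δ + cos ϕ cos δ cos h = -0.059893 + 0.672636 = 0.612743.
Flux = S_0 · cos θ_z = 706 × 0.612743 = 432.6 W/m².

433 W/m²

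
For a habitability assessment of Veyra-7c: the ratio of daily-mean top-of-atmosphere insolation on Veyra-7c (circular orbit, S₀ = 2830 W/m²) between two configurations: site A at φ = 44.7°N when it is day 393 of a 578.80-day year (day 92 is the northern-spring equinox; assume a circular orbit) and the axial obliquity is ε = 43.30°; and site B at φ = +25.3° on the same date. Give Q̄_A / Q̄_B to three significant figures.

— Configuration A (φ=+44.7°):
Solar longitude: λ_s = 360° × (393 − 92)/578.80 = 187.215°.
sin δ = sin 43.30° × sin 187.215° = -0.08613, so δ = -4.941°.
cos H₀ = −tan(+44.7°) tan(-4.941°) = 0.0856, H₀ = 1.4851 rad.
Bracket: H₀ sin φ sin δ + cos φ cos δ sin H₀ = 1.4851×0.70339×-0.08613 + 0.71080×0.99628×0.99633 = -0.089972 + 0.705557 = 0.615585.
Q̄ = (S₀/π) × [bracket] = (2830/π) × 0.615585 = 554.53 W/m².
— Configuration B (φ=+25.3°):
cos H₀ = −tan(+25.3°) tan(-4.941°) = 0.0409, H₀ = 1.5299 rad.
Bracket: H₀ sin φ sin δ + cos φ cos δ sin H₀ = 1.5299×0.42736×-0.08613 + 0.90408×0.99628×0.99916 = -0.056313 + 0.899960 = 0.843647.
Q̄ = (S₀/π) × [bracket] = (2830/π) × 0.843647 = 759.97 W/m².
Ratio Q̄_A / Q̄_B = 554.53 / 759.97 = 0.7297.

Q̄_A / Q̄_B ≈ 0.730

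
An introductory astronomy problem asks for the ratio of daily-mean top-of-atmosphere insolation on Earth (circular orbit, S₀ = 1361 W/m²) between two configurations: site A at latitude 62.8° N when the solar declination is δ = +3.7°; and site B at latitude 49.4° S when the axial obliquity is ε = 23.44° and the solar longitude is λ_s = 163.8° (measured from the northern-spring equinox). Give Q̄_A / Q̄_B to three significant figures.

Q̄_A / Q̄_B ≈ 1.06

— Configuration A (φ=+62.8°):
cos H₀ = −tan(+62.8°) tan(+3.700°) = -0.1258, H₀ = 1.6970 rad.
Bracket: H₀ sin φ sin δ + cos φ cos δ sin H₀ = 1.6970×0.88942×0.06453 + 0.45710×0.99792×0.99205 = 0.097398 + 0.452523 = 0.549921.
Q̄ = (S₀/π) × [bracket] = (1361/π) × 0.549921 = 238.24 W/m².
— Configuration B (φ=-49.4°):
Solar declination: sin δ = sin ε · sin λ_s = sin 23.44° × sin 163.8° = 0.11098, so δ = +6.372°.
cos H₀ = −tan(-49.4°) tan(+6.372°) = 0.1303, H₀ = 1.4401 rad.
Bracket: H₀ sin φ sin δ + cos φ cos δ sin H₀ = 1.4401×-0.75927×0.11098 + 0.65077×0.99382×0.99148 = -0.121348 + 0.641238 = 0.519890.
Q̄ = (S₀/π) × [bracket] = (1361/π) × 0.519890 = 225.23 W/m².
Ratio Q̄_A / Q̄_B = 238.24 / 225.23 = 1.058.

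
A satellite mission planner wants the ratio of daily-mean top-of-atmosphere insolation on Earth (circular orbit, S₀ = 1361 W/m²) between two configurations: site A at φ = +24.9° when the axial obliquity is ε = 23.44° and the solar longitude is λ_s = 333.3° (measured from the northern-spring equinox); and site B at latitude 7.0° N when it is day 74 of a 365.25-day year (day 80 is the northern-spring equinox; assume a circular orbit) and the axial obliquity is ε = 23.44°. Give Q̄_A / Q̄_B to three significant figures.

— Configuration A (φ=+24.9°):
Solar declination: sin δ = sin ε · sin λ_s = sin 23.44° × sin 333.3° = -0.17873, so δ = -10.296°.
cos H₀ = −tan(+24.9°) tan(-10.296°) = 0.0843, H₀ = 1.4864 rad.
Bracket: H₀ sin φ sin δ + cos φ cos δ sin H₀ = 1.4864×0.42104×-0.17873 + 0.90704×0.98390×0.99644 = -0.111855 + 0.889260 = 0.777405.
Q̄ = (S₀/π) × [bracket] = (1361/π) × 0.777405 = 336.79 W/m².
— Configuration B (φ=+7.0°):
Solar longitude: λ_s = 360° × (74 − 80)/365.25 = -5.914°, i.e. -5.914° + 360° = 354.086°.
sin δ = sin 23.44° × sin 354.086° = -0.04098, so δ = -2.349°.
cos H₀ = −tan(+7.0°) tan(-2.349°) = 0.0050, H₀ = 1.5658 rad.
Bracket: H₀ sin φ sin δ + cos φ cos δ sin H₀ = 1.5658×0.12187×-0.04098 + 0.99255×0.99916×0.99999 = -0.007820 + 0.991706 = 0.983886.
Q̄ = (S₀/π) × [bracket] = (1361/π) × 0.983886 = 426.24 W/m².
Ratio Q̄_A / Q̄_B = 336.79 / 426.24 = 0.7901.

Q̄_A / Q̄_B ≈ 0.790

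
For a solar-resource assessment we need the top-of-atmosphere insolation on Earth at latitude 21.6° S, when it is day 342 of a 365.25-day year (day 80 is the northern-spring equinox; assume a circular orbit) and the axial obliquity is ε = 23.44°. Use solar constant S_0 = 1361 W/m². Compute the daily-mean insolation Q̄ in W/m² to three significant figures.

Solar longitude: L_s = 360° × (342 − 80)/365.25 = 258.234°.
sin δ = sin 23.44° × sin 258.234° = -0.38943, so δ = -22.919°.
cos h₀ = −tan(-21.6°) tan(-22.919°) = -0.1674, h₀ = 1.7390 rad.
Bracket: h₀ sin ϕ sin δ + cos ϕ cos δ sin h₀ = 1.7390×-0.36812×-0.38943 + 0.92978×0.92106×0.98589 = 0.249298 + 0.844300 = 1.093598.
Q̄ = (S_0/π) × [bracket] = (1361/π) × 1.093598 = 473.8 W/m².

Q̄ ≈ 474 W/m²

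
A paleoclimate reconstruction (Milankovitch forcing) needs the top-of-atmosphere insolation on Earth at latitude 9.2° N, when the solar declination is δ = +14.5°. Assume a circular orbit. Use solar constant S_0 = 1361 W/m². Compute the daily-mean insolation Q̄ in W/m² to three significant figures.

Q̄ ≈ 442 W/m²

cos h₀ = −tan(+9.2°) tan(+14.500°) = -0.0419, h₀ = 1.6127 rad.
Bracket: h₀ sin ϕ sin δ + cos ϕ cos δ sin h₀ = 1.6127×0.15988×0.25038 + 0.98714×0.96815×0.99912 = 0.064558 + 0.954859 = 1.019417.
Q̄ = (S_0/π) × [bracket] = (1361/π) × 1.019417 = 441.6 W/m².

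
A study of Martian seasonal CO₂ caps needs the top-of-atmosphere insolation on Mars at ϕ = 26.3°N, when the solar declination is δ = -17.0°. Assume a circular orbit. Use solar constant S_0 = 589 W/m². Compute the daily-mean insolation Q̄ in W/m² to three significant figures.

Q̄ ≈ 124 W/m²

cos h₀ = −tan(+26.3°) tan(-17.000°) = 0.1511, h₀ = 1.4191 rad.
Bracket: h₀ sin ϕ sin δ + cos ϕ cos δ sin h₀ = 1.4191×0.44307×-0.29237 + 0.89649×0.95630×0.98852 = -0.183831 + 0.847471 = 0.663640.
Q̄ = (S_0/π) × [bracket] = (589/π) × 0.663640 = 124.4 W/m².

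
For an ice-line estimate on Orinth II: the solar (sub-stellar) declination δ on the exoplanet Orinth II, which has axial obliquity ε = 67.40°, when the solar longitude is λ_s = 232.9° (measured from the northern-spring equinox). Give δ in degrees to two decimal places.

δ = -47.42°

sin δ = sin ε · sin λ_s = sin 67.40° × sin 232.9° = -0.736338.
δ = arcsin(-0.736338) = -47.42°.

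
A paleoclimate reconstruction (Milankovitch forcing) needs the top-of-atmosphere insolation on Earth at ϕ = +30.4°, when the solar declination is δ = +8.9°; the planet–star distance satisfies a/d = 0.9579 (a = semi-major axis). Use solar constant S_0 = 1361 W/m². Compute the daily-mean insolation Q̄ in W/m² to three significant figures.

cos h₀ = −tan(+30.4°) tan(+8.900°) = -0.0919, h₀ = 1.6628 rad.
Bracket: h₀ sin ϕ sin δ + cos ϕ cos δ sin h₀ = 1.6628×0.50603×0.15471 + 0.86251×0.98796×0.99577 = 0.130177 + 0.848521 = 0.978698.
Inverse-square distance factor (a/d)² = 0.9579² = 0.917572.
Q̄ = (S_0/π) × 0.917572 × [bracket] = (1361/π) × 0.917572 × 0.978698 = 389.0 W/m².

Q̄ ≈ 389 W/m²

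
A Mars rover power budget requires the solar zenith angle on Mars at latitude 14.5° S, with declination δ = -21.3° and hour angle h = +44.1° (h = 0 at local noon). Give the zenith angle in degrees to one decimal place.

θ_z = 42.4°

cos θ_z = sin φ sin δ + cos φ cos δ cos h = 0.090951 + 0.647760 = 0.738711.
θ_z = arccos(0.738711) = 42.4°.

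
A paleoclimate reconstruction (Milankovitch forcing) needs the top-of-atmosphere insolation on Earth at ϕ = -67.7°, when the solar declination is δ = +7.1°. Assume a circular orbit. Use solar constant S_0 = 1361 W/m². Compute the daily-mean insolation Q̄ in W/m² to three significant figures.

cos h₀ = −tan(-67.7°) tan(+7.100°) = 0.3037, h₀ = 1.2622 rad.
Bracket: h₀ sin ϕ sin δ + cos ϕ cos δ sin h₀ = 1.2622×-0.92521×0.12360 + 0.37946×0.99233×0.95277 = -0.144340 + 0.358765 = 0.214425.
Q̄ = (S_0/π) × [bracket] = (1361/π) × 0.214425 = 92.89 W/m².

Q̄ ≈ 92.9 W/m²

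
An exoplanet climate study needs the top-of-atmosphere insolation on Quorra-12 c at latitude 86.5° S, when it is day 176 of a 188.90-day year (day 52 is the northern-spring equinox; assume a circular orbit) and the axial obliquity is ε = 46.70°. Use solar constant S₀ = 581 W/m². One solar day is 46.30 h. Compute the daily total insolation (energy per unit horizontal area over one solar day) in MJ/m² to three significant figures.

58.5 MJ/m²

Solar longitude: λ_s = 360° × (176 − 52)/188.90 = 236.316°.
sin δ = sin 46.70° × sin 236.316° = -0.60558, so δ = -37.271°.
cos H₀ = −tan(-86.5°) tan(-37.271°) = -12.4421 ≤ −1 ⇒ polar day, H₀ = π.
Bracket: H₀ sin φ sin δ + cos φ cos δ sin H₀ = 3.1416×-0.99813×-0.60558 + 0.06105×0.79578×0.00000 = 1.898932 + 0.000000 = 1.898932.
Q̄ = (S₀/π) × [bracket] = (581/π) × 1.898932 = 351.18 W/m².
Daily total = Q̄ × 46.30 h × 3600 s/h = 351.18 × 46.30 × 3600 / 10⁶ = 58.53 MJ/m².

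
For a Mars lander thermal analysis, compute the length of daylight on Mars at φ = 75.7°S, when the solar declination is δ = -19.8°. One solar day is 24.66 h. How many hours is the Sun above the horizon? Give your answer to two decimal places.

Sunrise equation: cos H₀ = −tan φ · tan δ = -1.4124 ≤ −1, so the Sun never sets (polar day) and H₀ = π.
Daylight = 2H₀/(2π) × 24.66 h = (3.1416/π) × 24.66 = 24.66 h.

24.66 h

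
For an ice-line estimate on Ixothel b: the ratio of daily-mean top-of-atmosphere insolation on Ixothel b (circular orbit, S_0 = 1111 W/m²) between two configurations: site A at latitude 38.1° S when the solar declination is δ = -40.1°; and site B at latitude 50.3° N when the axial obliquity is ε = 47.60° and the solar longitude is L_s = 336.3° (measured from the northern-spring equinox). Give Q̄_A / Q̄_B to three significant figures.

Q̄_A / Q̄_B ≈ 4.63

— Configuration A (ϕ=-38.1°):
cos h₀ = −tan(-38.1°) tan(-40.100°) = -0.6603, h₀ = 2.2920 rad.
Bracket: h₀ sin ϕ sin δ + cos ϕ cos δ sin h₀ = 2.2920×-0.61704×-0.64412 + 0.78694×0.76492×0.75103 = 0.910950 + 0.452080 = 1.363030.
Q̄ = (S_0/π) × [bracket] = (1111/π) × 1.363030 = 482.03 W/m².
— Configuration B (ϕ=+50.3°):
Solar declination: sin δ = sin ε · sin L_s = sin 47.60° × sin 336.3° = -0.29682, so δ = -17.267°.
cos h₀ = −tan(+50.3°) tan(-17.267°) = 0.3744, h₀ = 1.1871 rad.
Bracket: h₀ sin ϕ sin δ + cos ϕ cos δ sin h₀ = 1.1871×0.76940×-0.29682 + 0.63877×0.95493×0.92727 = -0.271102 + 0.565617 = 0.294515.
Q̄ = (S_0/π) × [bracket] = (1111/π) × 0.294515 = 104.15 W/m².
Ratio Q̄_A / Q̄_B = 482.03 / 104.15 = 4.628.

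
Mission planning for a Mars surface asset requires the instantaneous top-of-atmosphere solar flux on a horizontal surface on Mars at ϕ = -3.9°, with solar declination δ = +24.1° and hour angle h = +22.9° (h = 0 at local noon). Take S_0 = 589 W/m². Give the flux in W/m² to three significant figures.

478 W/m²

cos θ_z = sin ϕ sin δ + cos ϕ cos δ cos h = -0.027773 + 0.838942 = 0.811169.
Flux = S_0 · cos θ_z = 589 × 0.811169 = 477.8 W/m².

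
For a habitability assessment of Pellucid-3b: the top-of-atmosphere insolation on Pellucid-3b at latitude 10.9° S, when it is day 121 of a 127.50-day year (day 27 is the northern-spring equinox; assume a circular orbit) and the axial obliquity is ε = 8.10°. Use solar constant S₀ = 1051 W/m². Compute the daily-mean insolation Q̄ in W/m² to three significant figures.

Q̄ ≈ 339 W/m²

Solar longitude: λ_s = 360° × (121 − 27)/127.50 = 265.412°.
sin δ = sin 8.10° × sin 265.412° = -0.14045, so δ = -8.074°.
cos H₀ = −tan(-10.9°) tan(-8.074°) = -0.0273, H₀ = 1.5981 rad.
Bracket: H₀ sin φ sin δ + cos φ cos δ sin H₀ = 1.5981×-0.18910×-0.14045 + 0.98196×0.99009×0.99963 = 0.042444 + 0.971869 = 1.014313.
Q̄ = (S₀/π) × [bracket] = (1051/π) × 1.014313 = 339.3 W/m².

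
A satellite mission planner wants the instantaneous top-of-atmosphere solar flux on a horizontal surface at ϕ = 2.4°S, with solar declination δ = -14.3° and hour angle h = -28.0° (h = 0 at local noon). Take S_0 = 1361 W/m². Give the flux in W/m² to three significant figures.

1.18e+03 W/m²

cos θ_z = sin ϕ sin δ + cos ϕ cos δ cos h = 0.010343 + 0.854840 = 0.865183.
Flux = S_0 · cos θ_z = 1361 × 0.865183 = 1178 W/m².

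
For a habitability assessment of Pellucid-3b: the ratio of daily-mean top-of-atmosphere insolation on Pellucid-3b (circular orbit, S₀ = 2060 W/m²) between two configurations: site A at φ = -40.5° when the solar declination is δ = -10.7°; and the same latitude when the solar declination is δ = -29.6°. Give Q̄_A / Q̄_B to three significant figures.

Q̄_A / Q̄_B ≈ 0.760

— Configuration A (φ=-40.5°):
cos H₀ = −tan(-40.5°) tan(-10.700°) = -0.1614, H₀ = 1.7329 rad.
Bracket: H₀ sin φ sin δ + cos φ cos δ sin H₀ = 1.7329×-0.64945×-0.18567 + 0.76041×0.98261×0.98689 = 0.208959 + 0.737391 = 0.946350.
Q̄ = (S₀/π) × [bracket] = (2060/π) × 0.946350 = 620.54 W/m².
— Configuration B (φ=-40.5°):
cos H₀ = −tan(-40.5°) tan(-29.600°) = -0.4852, H₀ = 2.0774 rad.
Bracket: H₀ sin φ sin δ + cos φ cos δ sin H₀ = 2.0774×-0.64945×-0.49394 + 0.76041×0.86949×0.87441 = 0.666408 + 0.578133 = 1.244541.
Q̄ = (S₀/π) × [bracket] = (2060/π) × 1.244541 = 816.07 W/m².
Ratio Q̄_A / Q̄_B = 620.54 / 816.07 = 0.7604.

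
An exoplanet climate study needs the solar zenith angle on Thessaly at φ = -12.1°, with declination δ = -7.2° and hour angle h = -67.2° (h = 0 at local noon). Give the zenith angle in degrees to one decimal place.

θ_z = 66.3°

cos θ_z = sin φ sin δ + cos φ cos δ cos h = 0.026272 + 0.375918 = 0.402190.
θ_z = arccos(0.402190) = 66.3°.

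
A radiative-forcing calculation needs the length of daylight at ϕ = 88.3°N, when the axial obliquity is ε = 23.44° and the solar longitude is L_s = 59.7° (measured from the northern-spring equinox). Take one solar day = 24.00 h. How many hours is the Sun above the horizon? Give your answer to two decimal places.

Solar declination: sin δ = sin ε · sin L_s = sin 23.44° × sin 59.7° = 0.34345, so δ = +20.087°.
Sunrise equation: cos h₀ = −tan ϕ · tan δ = -12.3215 ≤ −1, so the Sun never sets (polar day) and h₀ = π.
Daylight = 2h₀/(2π) × 24.00 h = (3.1416/π) × 24.00 = 24.00 h.

24.00 h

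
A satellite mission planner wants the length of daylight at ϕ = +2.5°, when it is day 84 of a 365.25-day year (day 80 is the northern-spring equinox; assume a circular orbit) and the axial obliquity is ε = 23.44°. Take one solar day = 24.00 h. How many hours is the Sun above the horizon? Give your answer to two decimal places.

12.01 h

Solar longitude: L_s = 360° × (84 − 80)/365.25 = 3.943°.
sin δ = sin 23.44° × sin 3.943° = 0.02735, so δ = +1.567°.
cos h₀ = −tan ϕ · tan δ = −tan(+2.5°) × tan(+1.567°) = -0.0012, so h₀ = 1.5720 rad = 90.07°.
Daylight = 2h₀/(2π) × 24.00 h = (1.5720/π) × 24.00 = 12.01 h.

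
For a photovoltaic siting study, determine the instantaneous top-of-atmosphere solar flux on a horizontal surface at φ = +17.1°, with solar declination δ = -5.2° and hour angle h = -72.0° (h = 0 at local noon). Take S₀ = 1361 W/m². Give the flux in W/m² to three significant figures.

364 W/m²

cos θ_z = sin φ sin δ + cos φ cos δ cos h = -0.026650 + 0.294141 = 0.267491.
Flux = S₀ · cos θ_z = 1361 × 0.267491 = 364.1 W/m².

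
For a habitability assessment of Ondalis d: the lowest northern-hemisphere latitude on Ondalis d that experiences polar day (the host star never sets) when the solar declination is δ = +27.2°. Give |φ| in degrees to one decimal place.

|φ| = 62.8°

Polar day requires cos H₀ = −tan φ tan δ ≤ −1, i.e. tan φ tan δ ≥ 1.
The boundary is |tan φ| · |tan δ| = 1, so |φ| = 90° − |δ| = 90° − 27.2° = 62.8° in the northern hemisphere.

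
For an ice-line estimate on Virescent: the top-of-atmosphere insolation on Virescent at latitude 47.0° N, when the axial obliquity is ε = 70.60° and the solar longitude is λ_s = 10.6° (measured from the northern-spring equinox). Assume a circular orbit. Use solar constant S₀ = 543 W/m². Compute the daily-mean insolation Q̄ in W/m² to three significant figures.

Q̄ ≈ 153 W/m²

Solar declination: sin δ = sin ε · sin λ_s = sin 70.60° × sin 10.6° = 0.17351, so δ = +9.992°.
cos H₀ = −tan(+47.0°) tan(+9.992°) = -0.1889, H₀ = 1.7609 rad.
Bracket: H₀ sin φ sin δ + cos φ cos δ sin H₀ = 1.7609×0.73135×0.17351 + 0.68200×0.98483×0.98199 = 0.223452 + 0.659558 = 0.883010.
Q̄ = (S₀/π) × [bracket] = (543/π) × 0.883010 = 152.6 W/m².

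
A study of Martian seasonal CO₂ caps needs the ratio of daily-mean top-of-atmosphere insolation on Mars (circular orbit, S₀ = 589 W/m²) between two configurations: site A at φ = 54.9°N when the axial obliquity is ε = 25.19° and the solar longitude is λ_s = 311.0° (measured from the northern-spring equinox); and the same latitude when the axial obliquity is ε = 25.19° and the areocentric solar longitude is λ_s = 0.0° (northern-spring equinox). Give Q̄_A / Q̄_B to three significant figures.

— Configuration A (φ=+54.9°):
Solar declination: sin δ = sin ε · sin λ_s = sin 25.19° × sin 311.0° = -0.32122, so δ = -18.737°.
cos H₀ = −tan(+54.9°) tan(-18.737°) = 0.4826, H₀ = 1.0671 rad.
Bracket: H₀ sin φ sin δ + cos φ cos δ sin H₀ = 1.0671×0.81815×-0.32122 + 0.57501×0.94700×0.87583 = -0.280440 + 0.476920 = 0.196480.
Q̄ = (S₀/π) × [bracket] = (589/π) × 0.196480 = 36.837 W/m².
— Configuration B (φ=+54.9°):
sin δ = sin 25.19° × sin 0.0° = 0.00000, so δ = +0.000°.
cos H₀ = −tan(+54.9°) tan(+0.000°) = -0.0000, H₀ = 1.5708 rad.
Bracket: H₀ sin φ sin δ + cos φ cos δ sin H₀ = 1.5708×0.81815×0.00000 + 0.57501×1.00000×1.00000 = 0.000000 + 0.575010 = 0.575010.
Q̄ = (S₀/π) × [bracket] = (589/π) × 0.575010 = 107.81 W/m².
Ratio Q̄_A / Q̄_B = 36.837 / 107.81 = 0.3417.

Q̄_A / Q̄_B ≈ 0.342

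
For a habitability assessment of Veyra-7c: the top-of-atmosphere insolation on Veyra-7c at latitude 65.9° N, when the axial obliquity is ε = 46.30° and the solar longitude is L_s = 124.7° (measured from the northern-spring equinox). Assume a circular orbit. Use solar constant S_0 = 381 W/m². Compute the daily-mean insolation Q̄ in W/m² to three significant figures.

Solar declination: sin δ = sin ε · sin L_s = sin 46.30° × sin 124.7° = 0.59438, so δ = +36.469°.
cos h₀ = −tan(+65.9°) tan(+36.469°) = -1.6523 ≤ −1 ⇒ polar day, h₀ = π.
Bracket: h₀ sin ϕ sin δ + cos ϕ cos δ sin h₀ = 3.1416×0.91283×0.59438 + 0.40833×0.80418×0.00000 = 1.704531 + 0.000000 = 1.704531.
Q̄ = (S_0/π) × [bracket] = (381/π) × 1.704531 = 206.7 W/m².

Q̄ ≈ 207 W/m²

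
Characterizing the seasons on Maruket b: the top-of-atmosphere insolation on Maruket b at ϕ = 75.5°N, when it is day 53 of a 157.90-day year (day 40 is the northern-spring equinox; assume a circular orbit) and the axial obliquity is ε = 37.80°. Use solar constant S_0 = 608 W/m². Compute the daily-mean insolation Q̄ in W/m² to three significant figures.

Solar longitude: L_s = 360° × (53 − 40)/157.90 = 29.639°.
sin δ = sin 37.80° × sin 29.639° = 0.30310, so δ = +17.644°.
cos h₀ = −tan(+75.5°) tan(+17.644°) = -1.2299 ≤ −1 ⇒ polar day, h₀ = π.
Bracket: h₀ sin ϕ sin δ + cos ϕ cos δ sin h₀ = 3.1416×0.96815×0.30310 + 0.25038×0.95296×0.00000 = 0.921891 + 0.000000 = 0.921891.
Q̄ = (S_0/π) × [bracket] = (608/π) × 0.921891 = 178.4 W/m².

Q̄ ≈ 178 W/m²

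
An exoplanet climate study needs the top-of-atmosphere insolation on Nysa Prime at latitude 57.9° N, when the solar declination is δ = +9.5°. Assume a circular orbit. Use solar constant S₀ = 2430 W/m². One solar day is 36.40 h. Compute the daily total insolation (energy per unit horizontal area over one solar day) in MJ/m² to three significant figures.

77.3 MJ/m²

cos H₀ = −tan(+57.9°) tan(+9.500°) = -0.2668, H₀ = 1.8408 rad.
Bracket: H₀ sin φ sin δ + cos φ cos δ sin H₀ = 1.8408×0.84712×0.16505 + 0.53140×0.98629×0.96376 = 0.257375 + 0.505121 = 0.762496.
Q̄ = (S₀/π) × [bracket] = (2430/π) × 0.762496 = 589.79 W/m².
Daily total = Q̄ × 36.40 h × 3600 s/h = 589.79 × 36.40 × 3600 / 10⁶ = 77.29 MJ/m².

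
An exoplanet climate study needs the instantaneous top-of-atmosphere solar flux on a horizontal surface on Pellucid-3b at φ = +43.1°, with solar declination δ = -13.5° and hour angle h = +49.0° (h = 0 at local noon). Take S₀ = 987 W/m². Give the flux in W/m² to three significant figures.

302 W/m²

cos θ_z = sin φ sin δ + cos φ cos δ cos h = -0.159507 + 0.465794 = 0.306287.
Flux = S₀ · cos θ_z = 987 × 0.306287 = 302.3 W/m².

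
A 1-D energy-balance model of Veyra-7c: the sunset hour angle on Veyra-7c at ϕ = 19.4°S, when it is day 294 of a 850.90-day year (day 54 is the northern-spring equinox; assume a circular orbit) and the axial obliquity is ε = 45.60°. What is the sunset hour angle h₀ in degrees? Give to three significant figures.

h₀ = 69.8°

Solar longitude: L_s = 360° × (294 − 54)/850.90 = 101.540°.
sin δ = sin 45.60° × sin 101.540° = 0.70003, so δ = +44.429°.
cos h₀ = −tan ϕ · tan δ = −tan(-19.4°) × tan(+44.429°) = 0.3452, so h₀ = 1.2183 rad = 69.81°.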